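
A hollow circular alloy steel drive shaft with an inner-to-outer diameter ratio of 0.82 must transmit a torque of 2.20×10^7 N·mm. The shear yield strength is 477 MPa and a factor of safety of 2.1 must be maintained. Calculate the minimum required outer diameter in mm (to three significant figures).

d_o = 96.6 mm

τ_allow = 477/2.1 = 227.1 MPa.
For a hollow shaft τ = 16T/[πd_o³(1−k⁴)] with k = 0.82, so 1−k⁴ = 0.5479.
d_o³ = 16T/[π τ_allow (1−k⁴)] = 16×2.2000×10^7/(π×227.1×0.5479) = 900300 mm³.
d_o = 96.56 mm.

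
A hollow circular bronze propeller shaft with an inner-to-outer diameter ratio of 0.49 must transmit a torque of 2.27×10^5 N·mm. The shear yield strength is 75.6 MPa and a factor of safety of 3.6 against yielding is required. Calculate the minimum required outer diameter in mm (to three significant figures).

d_o = 38.8 mm

τ_allow = 75.6/3.6 = 21.00 MPa.
For a hollow shaft τ = 16T/[πd_o³(1−k⁴)] with k = 0.49, so 1−k⁴ = 0.9424.
d_o³ = 16T/[π τ_allow (1−k⁴)] = 16×227000/(π×21.00×0.9424) = 58420 mm³.
d_o = 38.80 mm.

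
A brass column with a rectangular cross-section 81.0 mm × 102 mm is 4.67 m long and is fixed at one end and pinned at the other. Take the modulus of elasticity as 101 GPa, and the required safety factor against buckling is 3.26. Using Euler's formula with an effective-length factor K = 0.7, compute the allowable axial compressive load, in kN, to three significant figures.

Buckling occurs about the weak axis: I_min = h·b³/12 = 102×81.0³/12 = 4.517×10^6 mm⁴ (b = 81.0 mm is the smaller dimension).
Effective length L_e = KL = 0.7×4.67 m = 3269 mm.
Euler critical load P_cr = π²EI/L_e² = π²×101000×4.517×10^6/3269² = 421400 N.
P_allow = P_cr/n = 421400/3.26 = 129300 N.

P_allow = 129 kN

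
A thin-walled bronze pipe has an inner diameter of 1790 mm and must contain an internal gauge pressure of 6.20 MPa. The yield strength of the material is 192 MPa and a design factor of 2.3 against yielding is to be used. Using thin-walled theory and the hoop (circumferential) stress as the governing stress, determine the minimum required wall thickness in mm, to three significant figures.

t = 66.5 mm

σ_allow = 192/2.3 = 83.48 MPa.
Hoop stress σ_h = pD/(2t), so t = pD/(2σ_allow) = 6.20×1790/(2×83.48) = 66.47 mm.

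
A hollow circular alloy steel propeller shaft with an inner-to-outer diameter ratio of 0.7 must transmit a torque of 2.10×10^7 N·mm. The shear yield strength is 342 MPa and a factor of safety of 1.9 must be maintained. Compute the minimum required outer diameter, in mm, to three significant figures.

d_o = 92.1 mm

τ_allow = 342/1.9 = 180.0 MPa.
For a hollow shaft τ = 16T/[πd_o³(1−k⁴)] with k = 0.7, so 1−k⁴ = 0.7599.
d_o³ = 16T/[π τ_allow (1−k⁴)] = 16×2.1000×10^7/(π×180.0×0.7599) = 781900 mm³.
d_o = 92.13 mm.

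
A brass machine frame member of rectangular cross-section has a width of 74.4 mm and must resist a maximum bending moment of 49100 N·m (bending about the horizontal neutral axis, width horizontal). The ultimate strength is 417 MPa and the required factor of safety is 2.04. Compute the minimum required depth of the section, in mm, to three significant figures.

σ_allow = 417/2.04 = 204.4 MPa.
For a rectangular section σ = 6M/(bh²), so h² = 6M/(b σ_allow) = 6×4.9100×10^7/(74.4×204.4) = 19370 mm².
h = 139.2 mm.

h = 139 mm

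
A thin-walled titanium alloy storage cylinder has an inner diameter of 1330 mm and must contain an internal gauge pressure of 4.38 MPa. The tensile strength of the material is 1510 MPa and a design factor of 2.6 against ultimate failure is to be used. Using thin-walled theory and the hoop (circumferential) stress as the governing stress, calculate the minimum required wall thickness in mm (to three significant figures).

t = 5.02 mm

σ_allow = 1510/2.6 = 580.8 MPa.
Hoop stress σ_h = pD/(2t), so t = pD/(2σ_allow) = 4.38×1330/(2×580.8) = 5.015 mm.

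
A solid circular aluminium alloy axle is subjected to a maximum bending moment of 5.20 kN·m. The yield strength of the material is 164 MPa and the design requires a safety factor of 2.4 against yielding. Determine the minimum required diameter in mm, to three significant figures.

d = 91.9 mm

σ_allow = 164/2.4 = 68.33 MPa.
For a solid circular section σ = 32M/(πd³), so d³ = 32M/(π σ_allow) = 32×5200000/(π×68.33) = 775100 mm³.
d = 91.86 mm.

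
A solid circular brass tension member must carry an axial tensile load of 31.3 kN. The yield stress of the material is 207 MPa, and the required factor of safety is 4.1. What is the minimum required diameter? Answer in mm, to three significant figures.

d = 28.1 mm

Allowable stress σ_allow = 207/4.1 = 50.49 MPa.
Required area A = F/σ_allow = 31300/50.49 = 620.0 mm².
A = πd²/4 → d = √(4A/π) = 28.10 mm.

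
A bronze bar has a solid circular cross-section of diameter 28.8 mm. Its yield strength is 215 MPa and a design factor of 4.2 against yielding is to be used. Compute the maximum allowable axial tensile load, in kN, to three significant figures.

σ_allow = 215/4.2 = 51.19 MPa.
A = πd²/4 = π×28.8²/4 = 651.4 mm².
F_allow = σ_allow × A = 51.19×651.4 = 33350 N.

F_allow = 33.3 kN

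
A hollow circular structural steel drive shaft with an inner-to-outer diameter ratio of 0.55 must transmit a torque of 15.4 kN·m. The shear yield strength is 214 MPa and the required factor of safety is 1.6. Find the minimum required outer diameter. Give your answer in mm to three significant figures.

τ_allow = 214/1.6 = 133.8 MPa.
For a hollow shaft τ = 16T/[πd_o³(1−k⁴)] with k = 0.55, so 1−k⁴ = 0.9085.
d_o³ = 16T/[π τ_allow (1−k⁴)] = 16×1.5400×10^7/(π×133.8×0.9085) = 645500 mm³.
d_o = 86.42 mm.

d_o = 86.4 mm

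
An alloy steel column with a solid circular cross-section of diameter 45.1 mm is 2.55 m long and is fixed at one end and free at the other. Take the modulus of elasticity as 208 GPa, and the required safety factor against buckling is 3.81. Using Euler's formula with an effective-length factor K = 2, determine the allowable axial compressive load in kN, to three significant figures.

I = πd⁴/64 = π×45.1⁴/64 = 203100 mm⁴.
Effective length L_e = KL = 2×2.55 m = 5100 mm.
Euler critical load P_cr = π²EI/L_e² = π²×208000×203100/5100² = 16030 N.
P_allow = P_cr/n = 16030/3.81 = 4207 N.

P_allow = 4.21 kN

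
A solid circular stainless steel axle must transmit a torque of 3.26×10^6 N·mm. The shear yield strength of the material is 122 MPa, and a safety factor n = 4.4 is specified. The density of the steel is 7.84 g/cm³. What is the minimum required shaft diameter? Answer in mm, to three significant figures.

d = 84.3 mm

Allowable shear stress τ_allow = 122/4.4 = 27.73 MPa.
For a solid shaft τ = 16T/(πd³), so d³ = 16T/(π τ_allow) = 16×3260000/(π×27.73) = 598800 mm³.
d = (598800)^(1/3) = 84.29 mm.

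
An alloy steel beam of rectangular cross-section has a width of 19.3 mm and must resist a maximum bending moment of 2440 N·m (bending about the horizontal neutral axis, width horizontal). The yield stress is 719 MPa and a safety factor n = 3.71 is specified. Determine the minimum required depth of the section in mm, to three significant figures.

h = 62.6 mm

σ_allow = 719/3.71 = 193.8 MPa.
For a rectangular section σ = 6M/(bh²), so h² = 6M/(b σ_allow) = 6×2440000/(19.3×193.8) = 3914 mm².
h = 62.56 mm.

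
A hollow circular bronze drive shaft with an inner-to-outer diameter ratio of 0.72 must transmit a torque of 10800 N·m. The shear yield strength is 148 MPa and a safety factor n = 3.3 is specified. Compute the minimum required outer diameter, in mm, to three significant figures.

d_o = 119 mm

τ_allow = 148/3.3 = 44.85 MPa.
For a hollow shaft τ = 16T/[πd_o³(1−k⁴)] with k = 0.72, so 1−k⁴ = 0.7313.
d_o³ = 16T/[π τ_allow (1−k⁴)] = 16×1.0800×10^7/(π×44.85×0.7313) = 1.677×10^6 mm³.
d_o = 118.8 mm.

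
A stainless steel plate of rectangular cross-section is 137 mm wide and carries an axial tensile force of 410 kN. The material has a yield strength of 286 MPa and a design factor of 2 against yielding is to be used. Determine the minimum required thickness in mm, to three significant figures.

t = 20.9 mm

σ_allow = 286/2 = 143.0 MPa.
Required area A = F/σ_allow = 410000/143.0 = 2867 mm².
t = A/w = 2867/137 = 20.93 mm.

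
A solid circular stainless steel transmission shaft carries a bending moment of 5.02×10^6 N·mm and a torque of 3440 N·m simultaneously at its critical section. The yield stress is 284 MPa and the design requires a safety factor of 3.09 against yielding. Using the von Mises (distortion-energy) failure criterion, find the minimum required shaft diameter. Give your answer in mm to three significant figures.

d = 86.5 mm

σ_allow = σ_y/n = 284/3.09 = 91.91 MPa.
For a solid shaft σ_b = 32M/(πd³) and τ = 16T/(πd³), so the von Mises stress is σ' = (16/πd³)·√(4M²+3T²).
√(4M²+3T²) = √(4×(5.020×10^6)² + 3×(3.440×10^6)²) = 1.167×10^7 N·mm.
d³ = 16×1.167×10^7/(π×91.91) = 646900 mm³.
d = 86.49 mm.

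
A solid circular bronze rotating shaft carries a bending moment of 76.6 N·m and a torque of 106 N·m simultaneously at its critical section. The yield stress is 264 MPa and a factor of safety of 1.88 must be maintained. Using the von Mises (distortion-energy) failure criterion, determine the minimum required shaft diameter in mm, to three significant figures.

σ_allow = σ_y/n = 264/1.88 = 140.4 MPa.
For a solid shaft σ_b = 32M/(πd³) and τ = 16T/(πd³), so the von Mises stress is σ' = (16/πd³)·√(4M²+3T²).
√(4M²+3T²) = √(4×(76600)² + 3×(106000)²) = 239100 N·mm.
d³ = 16×239100/(π×140.4) = 8672 mm³.
d = 20.55 mm.

d = 20.5 mm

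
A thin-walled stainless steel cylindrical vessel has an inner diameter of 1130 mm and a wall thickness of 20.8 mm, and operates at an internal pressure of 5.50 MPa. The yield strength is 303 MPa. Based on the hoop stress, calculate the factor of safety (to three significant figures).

n = 2.03

σ_h = pD/(2t) = 5.50×1130/(2×20.8) = 149.4 MPa.
n = 303/149.4 = 2.028.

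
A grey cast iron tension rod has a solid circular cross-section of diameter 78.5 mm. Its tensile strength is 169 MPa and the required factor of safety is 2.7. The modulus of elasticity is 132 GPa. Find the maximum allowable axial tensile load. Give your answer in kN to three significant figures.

F_allow = 303 kN

σ_allow = 169/2.7 = 62.59 MPa.
A = πd²/4 = π×78.5²/4 = 4840 mm².
F_allow = σ_allow × A = 62.59×4840 = 302900 N.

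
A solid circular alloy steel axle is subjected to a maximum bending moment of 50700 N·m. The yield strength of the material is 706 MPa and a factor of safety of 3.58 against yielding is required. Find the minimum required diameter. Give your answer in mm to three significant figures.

d = 138 mm

σ_allow = 706/3.58 = 197.2 MPa.
For a solid circular section σ = 32M/(πd³), so d³ = 32M/(π σ_allow) = 32×5.0700×10^7/(π×197.2) = 2.619×10^6 mm³.
d = 137.8 mm.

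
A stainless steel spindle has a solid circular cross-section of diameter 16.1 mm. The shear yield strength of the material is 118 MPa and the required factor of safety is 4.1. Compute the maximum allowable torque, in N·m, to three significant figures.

T_allow = 23.6 N·m

τ_allow = 118/4.1 = 28.78 MPa.
For a solid shaft T_allow = τ_allow·πd³/16; πd³/16 = π×16.1³/16 = 819.4 mm³.
T_allow = 28.78×819.4 = 23580 N·mm = 23.58 N·m.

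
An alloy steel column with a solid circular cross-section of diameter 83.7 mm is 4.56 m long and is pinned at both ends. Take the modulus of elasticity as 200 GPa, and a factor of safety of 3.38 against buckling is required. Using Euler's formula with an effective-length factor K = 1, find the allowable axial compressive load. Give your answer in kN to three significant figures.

I = πd⁴/64 = π×83.7⁴/64 = 2.409×10^6 mm⁴.
Effective length L_e = KL = 1×4.56 m = 4560 mm.
Euler critical load P_cr = π²EI/L_e² = π²×200000×2.409×10^6/4560² = 228700 N.
P_allow = P_cr/n = 228700/3.38 = 67660 N.

P_allow = 67.7 kN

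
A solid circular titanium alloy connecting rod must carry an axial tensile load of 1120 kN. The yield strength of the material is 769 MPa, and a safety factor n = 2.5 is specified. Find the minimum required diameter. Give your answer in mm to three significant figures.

d = 68.1 mm

Allowable stress σ_allow = 769/2.5 = 307.6 MPa.
Required area A = F/σ_allow = 1120000/307.6 = 3641 mm².
A = πd²/4 → d = √(4A/π) = 68.09 mm.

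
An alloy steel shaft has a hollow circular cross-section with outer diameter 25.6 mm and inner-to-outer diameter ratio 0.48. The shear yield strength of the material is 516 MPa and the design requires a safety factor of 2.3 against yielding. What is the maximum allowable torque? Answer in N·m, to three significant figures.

τ_allow = 516/2.3 = 224.3 MPa.
For a hollow shaft T_allow = τ_allow·πd_o³(1−k⁴)/16 with 1−k⁴ = 0.9469, so πd_o³(1−k⁴)/16 = 3119 mm³.
T_allow = 224.3×3119 = 699800 N·mm = 699.8 N·m.

T_allow = 700 N·m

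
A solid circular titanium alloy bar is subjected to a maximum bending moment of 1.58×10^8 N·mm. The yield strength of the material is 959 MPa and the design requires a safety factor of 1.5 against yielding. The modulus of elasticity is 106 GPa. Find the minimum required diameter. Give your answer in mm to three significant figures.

σ_allow = 959/1.5 = 639.3 MPa.
For a solid circular section σ = 32M/(πd³), so d³ = 32M/(π σ_allow) = 32×1.5800×10^8/(π×639.3) = 2.517×10^6 mm³.
d = 136.0 mm.

d = 136 mm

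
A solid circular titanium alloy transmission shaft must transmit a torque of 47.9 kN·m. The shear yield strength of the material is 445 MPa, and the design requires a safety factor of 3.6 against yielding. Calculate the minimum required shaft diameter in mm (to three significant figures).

d = 125 mm

Allowable shear stress τ_allow = 445/3.6 = 123.6 MPa.
For a solid shaft τ = 16T/(πd³), so d³ = 16T/(π τ_allow) = 16×4.7900×10^7/(π×123.6) = 1.974×10^6 mm³.
d = (1.974×10^6)^(1/3) = 125.4 mm.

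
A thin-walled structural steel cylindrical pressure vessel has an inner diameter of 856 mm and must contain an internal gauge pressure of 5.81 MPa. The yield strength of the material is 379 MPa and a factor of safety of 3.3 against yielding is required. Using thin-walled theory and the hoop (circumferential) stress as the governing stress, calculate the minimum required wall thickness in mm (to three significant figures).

σ_allow = 379/3.3 = 114.8 MPa.
Hoop stress σ_h = pD/(2t), so t = pD/(2σ_allow) = 5.81×856/(2×114.8) = 21.65 mm.

t = 21.7 mm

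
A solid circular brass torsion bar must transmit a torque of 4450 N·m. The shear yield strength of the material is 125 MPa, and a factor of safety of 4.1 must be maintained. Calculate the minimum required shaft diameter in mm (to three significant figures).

d = 90.6 mm

Allowable shear stress τ_allow = 125/4.1 = 30.49 MPa.
For a solid shaft τ = 16T/(πd³), so d³ = 16T/(π τ_allow) = 16×4450000/(π×30.49) = 743400 mm³.
d = (743400)^(1/3) = 90.59 mm.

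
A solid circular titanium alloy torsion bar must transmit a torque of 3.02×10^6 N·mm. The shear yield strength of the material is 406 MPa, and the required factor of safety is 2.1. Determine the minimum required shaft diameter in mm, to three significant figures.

Allowable shear stress τ_allow = 406/2.1 = 193.3 MPa.
For a solid shaft τ = 16T/(πd³), so d³ = 16T/(π τ_allow) = 16×3020000/(π×193.3) = 79560 mm³.
d = (79560)^(1/3) = 43.01 mm.

d = 43.0 mm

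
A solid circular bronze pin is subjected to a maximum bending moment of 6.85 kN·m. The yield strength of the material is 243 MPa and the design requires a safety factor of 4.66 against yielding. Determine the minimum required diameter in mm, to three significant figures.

d = 110 mm

σ_allow = 243/4.66 = 52.15 MPa.
For a solid circular section σ = 32M/(πd³), so d³ = 32M/(π σ_allow) = 32×6850000/(π×52.15) = 1.338×10^6 mm³.
d = 110.2 mm.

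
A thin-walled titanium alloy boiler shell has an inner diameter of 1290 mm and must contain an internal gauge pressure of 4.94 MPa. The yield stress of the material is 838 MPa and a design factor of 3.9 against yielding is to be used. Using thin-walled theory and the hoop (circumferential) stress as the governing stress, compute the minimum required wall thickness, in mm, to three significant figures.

σ_allow = 838/3.9 = 214.9 MPa.
Hoop stress σ_h = pD/(2t), so t = pD/(2σ_allow) = 4.94×1290/(2×214.9) = 14.83 mm.

t = 14.8 mm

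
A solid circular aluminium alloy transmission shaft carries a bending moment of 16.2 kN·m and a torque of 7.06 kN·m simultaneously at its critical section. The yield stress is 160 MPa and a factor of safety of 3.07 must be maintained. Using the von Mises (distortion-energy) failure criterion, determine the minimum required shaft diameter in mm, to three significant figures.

σ_allow = σ_y/n = 160/3.07 = 52.12 MPa.
For a solid shaft σ_b = 32M/(πd³) and τ = 16T/(πd³), so the von Mises stress is σ' = (16/πd³)·√(4M²+3T²).
√(4M²+3T²) = √(4×(1.620×10^7)² + 3×(7.060×10^6)²) = 3.463×10^7 N·mm.
d³ = 16×3.463×10^7/(π×52.12) = 3.384×10^6 mm³.
d = 150.1 mm.

d = 150 mm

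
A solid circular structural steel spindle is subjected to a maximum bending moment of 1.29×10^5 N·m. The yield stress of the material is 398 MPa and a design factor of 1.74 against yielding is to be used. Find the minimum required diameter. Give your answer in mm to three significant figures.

d = 179 mm

σ_allow = 398/1.74 = 228.7 MPa.
For a solid circular section σ = 32M/(πd³), so d³ = 32M/(π σ_allow) = 32×1.2900×10^8/(π×228.7) = 5.745×10^6 mm³.
d = 179.1 mm.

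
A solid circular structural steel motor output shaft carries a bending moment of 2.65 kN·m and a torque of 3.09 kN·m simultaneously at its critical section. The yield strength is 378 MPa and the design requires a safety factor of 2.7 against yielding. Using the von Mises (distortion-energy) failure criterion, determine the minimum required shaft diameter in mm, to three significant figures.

σ_allow = σ_y/n = 378/2.7 = 140.0 MPa.
For a solid shaft σ_b = 32M/(πd³) and τ = 16T/(πd³), so the von Mises stress is σ' = (16/πd³)·√(4M²+3T²).
√(4M²+3T²) = √(4×(2.650×10^6)² + 3×(3.090×10^6)²) = 7.532×10^6 N·mm.
d³ = 16×7.532×10^6/(π×140.0) = 274000 mm³.
d = 64.95 mm.

d = 65.0 mm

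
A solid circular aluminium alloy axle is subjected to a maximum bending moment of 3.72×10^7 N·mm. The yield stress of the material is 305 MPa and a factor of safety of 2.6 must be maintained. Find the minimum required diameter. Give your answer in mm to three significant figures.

d = 148 mm

σ_allow = 305/2.6 = 117.3 MPa.
For a solid circular section σ = 32M/(πd³), so d³ = 32M/(π σ_allow) = 32×3.7200×10^7/(π×117.3) = 3.230×10^6 mm³.
d = 147.8 mm.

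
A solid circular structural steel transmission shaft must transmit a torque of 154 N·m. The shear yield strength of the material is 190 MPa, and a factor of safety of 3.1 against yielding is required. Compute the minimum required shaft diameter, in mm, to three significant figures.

d = 23.4 mm

Allowable shear stress τ_allow = 190/3.1 = 61.29 MPa.
For a solid shaft τ = 16T/(πd³), so d³ = 16T/(π τ_allow) = 16×154000/(π×61.29) = 12800 mm³.
d = (12800)^(1/3) = 23.39 mm.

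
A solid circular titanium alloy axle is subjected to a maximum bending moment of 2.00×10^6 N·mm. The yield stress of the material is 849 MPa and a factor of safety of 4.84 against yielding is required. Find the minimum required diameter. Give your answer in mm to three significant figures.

d = 48.8 mm

σ_allow = 849/4.84 = 175.4 MPa.
For a solid circular section σ = 32M/(πd³), so d³ = 32M/(π σ_allow) = 32×2000000/(π×175.4) = 116100 mm³.
d = 48.79 mm.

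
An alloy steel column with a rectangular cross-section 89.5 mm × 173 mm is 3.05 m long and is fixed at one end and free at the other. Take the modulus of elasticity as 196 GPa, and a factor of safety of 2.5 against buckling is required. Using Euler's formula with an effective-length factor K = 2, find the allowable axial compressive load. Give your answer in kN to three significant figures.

Buckling occurs about the weak axis: I_min = h·b³/12 = 173×89.5³/12 = 1.034×10^7 mm⁴ (b = 89.5 mm is the smaller dimension).
Effective length L_e = KL = 2×3.05 m = 6100 mm.
Euler critical load P_cr = π²EI/L_e² = π²×196000×1.034×10^7/6100² = 537300 N.
P_allow = P_cr/n = 537300/2.5 = 214900 N.

P_allow = 215 kN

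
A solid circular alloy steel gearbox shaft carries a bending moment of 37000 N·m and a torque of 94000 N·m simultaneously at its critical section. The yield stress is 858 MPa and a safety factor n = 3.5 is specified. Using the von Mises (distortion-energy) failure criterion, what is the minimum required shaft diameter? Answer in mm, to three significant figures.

σ_allow = σ_y/n = 858/3.5 = 245.1 MPa.
For a solid shaft σ_b = 32M/(πd³) and τ = 16T/(πd³), so the von Mises stress is σ' = (16/πd³)·√(4M²+3T²).
√(4M²+3T²) = √(4×(3.700×10^7)² + 3×(9.400×10^7)²) = 1.788×10^8 N·mm.
d³ = 16×1.788×10^8/(π×245.1) = 3.715×10^6 mm³.
d = 154.9 mm.

d = 155 mm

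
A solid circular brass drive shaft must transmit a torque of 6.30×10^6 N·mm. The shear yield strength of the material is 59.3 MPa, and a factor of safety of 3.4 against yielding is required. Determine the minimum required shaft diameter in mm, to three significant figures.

d = 123 mm

Allowable shear stress τ_allow = 59.3/3.4 = 17.44 MPa.
For a solid shaft τ = 16T/(πd³), so d³ = 16T/(π τ_allow) = 16×6300000/(π×17.44) = 1.840×10^6 mm³.
d = (1.840×10^6)^(1/3) = 122.5 mm.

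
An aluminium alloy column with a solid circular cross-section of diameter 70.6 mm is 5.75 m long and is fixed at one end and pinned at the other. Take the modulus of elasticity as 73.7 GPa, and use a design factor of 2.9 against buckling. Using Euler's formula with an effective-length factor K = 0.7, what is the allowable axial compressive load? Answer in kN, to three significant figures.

I = πd⁴/64 = π×70.6⁴/64 = 1.220×10^6 mm⁴.
Effective length L_e = KL = 0.7×5.75 m = 4025 mm.
Euler critical load P_cr = π²EI/L_e² = π²×73700×1.220×10^6/4025² = 54760 N.
P_allow = P_cr/n = 54760/2.9 = 18880 N.

P_allow = 18.9 kN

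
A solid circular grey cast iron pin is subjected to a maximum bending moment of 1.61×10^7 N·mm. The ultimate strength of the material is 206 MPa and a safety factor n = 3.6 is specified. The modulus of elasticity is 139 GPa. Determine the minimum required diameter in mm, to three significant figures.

d = 142 mm

σ_allow = 206/3.6 = 57.22 MPa.
For a solid circular section σ = 32M/(πd³), so d³ = 32M/(π σ_allow) = 32×1.6100×10^7/(π×57.22) = 2.866×10^6 mm³.
d = 142.0 mm.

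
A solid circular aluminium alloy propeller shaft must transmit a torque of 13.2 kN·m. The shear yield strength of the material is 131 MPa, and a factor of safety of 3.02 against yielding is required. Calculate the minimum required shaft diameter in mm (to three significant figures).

d = 116 mm

Allowable shear stress τ_allow = 131/3.02 = 43.38 MPa.
For a solid shaft τ = 16T/(πd³), so d³ = 16T/(π τ_allow) = 16×1.3200×10^7/(π×43.38) = 1.550×10^6 mm³.
d = (1.550×10^6)^(1/3) = 115.7 mm.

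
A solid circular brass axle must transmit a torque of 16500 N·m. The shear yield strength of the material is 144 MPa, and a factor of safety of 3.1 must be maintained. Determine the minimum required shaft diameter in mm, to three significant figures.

Allowable shear stress τ_allow = 144/3.1 = 46.45 MPa.
For a solid shaft τ = 16T/(πd³), so d³ = 16T/(π τ_allow) = 16×1.6500×10^7/(π×46.45) = 1.809×10^6 mm³.
d = (1.809×10^6)^(1/3) = 121.8 mm.

d = 122 mm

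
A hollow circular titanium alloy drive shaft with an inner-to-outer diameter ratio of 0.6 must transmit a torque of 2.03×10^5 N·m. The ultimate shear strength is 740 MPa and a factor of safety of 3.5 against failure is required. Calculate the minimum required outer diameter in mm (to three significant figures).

τ_allow = 740/3.5 = 211.4 MPa.
For a hollow shaft τ = 16T/[πd_o³(1−k⁴)] with k = 0.6, so 1−k⁴ = 0.8704.
d_o³ = 16T/[π τ_allow (1−k⁴)] = 16×2.0300×10^8/(π×211.4×0.8704) = 5.618×10^6 mm³.
d_o = 177.8 mm.

d_o = 178 mm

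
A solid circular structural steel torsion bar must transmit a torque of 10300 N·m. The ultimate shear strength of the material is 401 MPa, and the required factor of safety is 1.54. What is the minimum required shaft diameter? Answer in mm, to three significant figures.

d = 58.6 mm

Allowable shear stress τ_allow = 401/1.54 = 260.4 MPa.
For a solid shaft τ = 16T/(πd³), so d³ = 16T/(π τ_allow) = 16×1.0300×10^7/(π×260.4) = 201500 mm³.
d = (201500)^(1/3) = 58.62 mm.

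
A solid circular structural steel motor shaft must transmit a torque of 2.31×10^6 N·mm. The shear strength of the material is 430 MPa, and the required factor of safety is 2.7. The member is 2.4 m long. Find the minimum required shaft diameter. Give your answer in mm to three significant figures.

Allowable shear stress τ_allow = 430/2.7 = 159.3 MPa.
For a solid shaft τ = 16T/(πd³), so d³ = 16T/(π τ_allow) = 16×2310000/(π×159.3) = 73870 mm³.
d = (73870)^(1/3) = 41.96 mm.

d = 42.0 mm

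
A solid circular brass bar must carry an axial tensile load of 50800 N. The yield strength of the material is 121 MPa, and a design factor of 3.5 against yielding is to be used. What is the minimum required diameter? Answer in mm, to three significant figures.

d = 43.3 mm

Allowable stress σ_allow = 121/3.5 = 34.57 MPa.
Required area A = F/σ_allow = 50800/34.57 = 1469 mm².
A = πd²/4 → d = √(4A/π) = 43.25 mm.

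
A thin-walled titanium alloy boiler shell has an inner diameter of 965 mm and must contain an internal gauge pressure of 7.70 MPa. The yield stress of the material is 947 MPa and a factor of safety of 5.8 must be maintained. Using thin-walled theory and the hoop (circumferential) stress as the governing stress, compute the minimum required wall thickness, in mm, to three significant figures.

σ_allow = 947/5.8 = 163.3 MPa.
Hoop stress σ_h = pD/(2t), so t = pD/(2σ_allow) = 7.70×965/(2×163.3) = 22.75 mm.

t = 22.8 mm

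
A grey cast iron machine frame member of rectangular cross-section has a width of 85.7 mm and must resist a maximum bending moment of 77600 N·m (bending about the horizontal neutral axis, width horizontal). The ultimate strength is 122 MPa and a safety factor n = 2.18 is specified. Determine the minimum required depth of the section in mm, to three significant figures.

σ_allow = 122/2.18 = 55.96 MPa.
For a rectangular section σ = 6M/(bh²), so h² = 6M/(b σ_allow) = 6×7.7600×10^7/(85.7×55.96) = 97080 mm².
h = 311.6 mm.

h = 312 mm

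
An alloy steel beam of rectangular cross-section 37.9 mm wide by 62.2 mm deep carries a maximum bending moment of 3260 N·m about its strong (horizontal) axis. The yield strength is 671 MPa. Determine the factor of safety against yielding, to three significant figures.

Section modulus S = bh²/6 = 37.9×62.2²/6 = 24440 mm³.
σ = M/S = 3260000/24440 = 133.4 MPa.
n = 671/133.4 = 5.030.

n = 5.03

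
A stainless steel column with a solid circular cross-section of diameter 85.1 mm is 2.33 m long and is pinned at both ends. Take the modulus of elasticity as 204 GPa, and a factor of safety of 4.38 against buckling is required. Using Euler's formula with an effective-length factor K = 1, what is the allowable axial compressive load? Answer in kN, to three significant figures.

I = πd⁴/64 = π×85.1⁴/64 = 2.574×10^6 mm⁴.
Effective length L_e = KL = 1×2.33 m = 2330 mm.
Euler critical load P_cr = π²EI/L_e² = π²×204000×2.574×10^6/2330² = 954800 N.
P_allow = P_cr/n = 954800/4.38 = 218000 N.

P_allow = 218 kN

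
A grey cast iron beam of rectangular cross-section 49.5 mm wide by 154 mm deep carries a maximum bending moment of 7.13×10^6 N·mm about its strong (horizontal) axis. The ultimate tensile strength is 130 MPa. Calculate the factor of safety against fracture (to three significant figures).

n = 3.57

Section modulus S = bh²/6 = 49.5×154²/6 = 195700 mm³.
σ = M/S = 7130000/195700 = 36.44 MPa.
n = 130/36.44 = 3.567.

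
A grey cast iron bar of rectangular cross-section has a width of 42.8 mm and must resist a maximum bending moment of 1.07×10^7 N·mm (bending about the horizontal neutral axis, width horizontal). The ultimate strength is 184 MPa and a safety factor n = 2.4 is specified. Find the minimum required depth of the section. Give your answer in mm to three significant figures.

σ_allow = 184/2.4 = 76.67 MPa.
For a rectangular section σ = 6M/(bh²), so h² = 6M/(b σ_allow) = 6×1.0700×10^7/(42.8×76.67) = 19570 mm².
h = 139.9 mm.

h = 140 mm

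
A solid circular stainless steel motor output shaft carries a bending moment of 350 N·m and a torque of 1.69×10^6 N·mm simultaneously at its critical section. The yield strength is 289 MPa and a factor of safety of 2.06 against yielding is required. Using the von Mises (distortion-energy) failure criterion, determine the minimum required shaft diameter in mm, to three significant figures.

σ_allow = σ_y/n = 289/2.06 = 140.3 MPa.
For a solid shaft σ_b = 32M/(πd³) and τ = 16T/(πd³), so the von Mises stress is σ' = (16/πd³)·√(4M²+3T²).
√(4M²+3T²) = √(4×(350000)² + 3×(1.690×10^6)²) = 3.010×10^6 N·mm.
d³ = 16×3.010×10^6/(π×140.3) = 109300 mm³.
d = 47.81 mm.

d = 47.8 mm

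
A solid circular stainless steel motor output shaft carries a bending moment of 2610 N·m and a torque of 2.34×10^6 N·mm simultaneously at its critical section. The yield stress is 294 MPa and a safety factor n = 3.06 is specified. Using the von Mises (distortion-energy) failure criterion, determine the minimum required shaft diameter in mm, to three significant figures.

σ_allow = σ_y/n = 294/3.06 = 96.08 MPa.
For a solid shaft σ_b = 32M/(πd³) and τ = 16T/(πd³), so the von Mises stress is σ' = (16/πd³)·√(4M²+3T²).
√(4M²+3T²) = √(4×(2.610×10^6)² + 3×(2.340×10^6)²) = 6.609×10^6 N·mm.
d³ = 16×6.609×10^6/(π×96.08) = 350300 mm³.
d = 70.49 mm.

d = 70.5 mm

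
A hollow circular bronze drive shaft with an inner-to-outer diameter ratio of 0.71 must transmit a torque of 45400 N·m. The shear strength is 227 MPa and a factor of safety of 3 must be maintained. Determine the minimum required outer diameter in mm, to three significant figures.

τ_allow = 227/3 = 75.67 MPa.
For a hollow shaft τ = 16T/[πd_o³(1−k⁴)] with k = 0.71, so 1−k⁴ = 0.7459.
d_o³ = 16T/[π τ_allow (1−k⁴)] = 16×4.5400×10^7/(π×75.67×0.7459) = 4.097×10^6 mm³.
d_o = 160.0 mm.

d_o = 160 mm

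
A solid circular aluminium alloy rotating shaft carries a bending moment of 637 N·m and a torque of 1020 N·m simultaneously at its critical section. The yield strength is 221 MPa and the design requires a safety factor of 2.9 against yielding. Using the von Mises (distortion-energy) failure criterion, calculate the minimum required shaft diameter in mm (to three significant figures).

d = 52.6 mm

σ_allow = σ_y/n = 221/2.9 = 76.21 MPa.
For a solid shaft σ_b = 32M/(πd³) and τ = 16T/(πd³), so the von Mises stress is σ' = (16/πd³)·√(4M²+3T²).
√(4M²+3T²) = √(4×(637000)² + 3×(1.020×10^6)²) = 2.178×10^6 N·mm.
d³ = 16×2.178×10^6/(π×76.21) = 145600 mm³.
d = 52.60 mm.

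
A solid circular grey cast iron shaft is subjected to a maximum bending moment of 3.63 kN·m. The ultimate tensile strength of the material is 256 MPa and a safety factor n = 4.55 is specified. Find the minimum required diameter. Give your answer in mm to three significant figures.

d = 86.9 mm

σ_allow = 256/4.55 = 56.26 MPa.
For a solid circular section σ = 32M/(πd³), so d³ = 32M/(π σ_allow) = 32×3630000/(π×56.26) = 657200 mm³.
d = 86.94 mm.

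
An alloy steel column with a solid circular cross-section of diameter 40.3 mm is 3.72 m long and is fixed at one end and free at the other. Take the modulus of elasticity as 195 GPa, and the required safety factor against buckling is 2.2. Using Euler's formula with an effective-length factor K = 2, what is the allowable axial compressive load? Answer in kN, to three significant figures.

I = πd⁴/64 = π×40.3⁴/64 = 129500 mm⁴.
Effective length L_e = KL = 2×3.72 m = 7440 mm.
Euler critical load P_cr = π²EI/L_e² = π²×195000×129500/7440² = 4502 N.
P_allow = P_cr/n = 4502/2.2 = 2046 N.

P_allow = 2.05 kN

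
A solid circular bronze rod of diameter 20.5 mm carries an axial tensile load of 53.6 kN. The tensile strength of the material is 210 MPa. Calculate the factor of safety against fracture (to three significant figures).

A = πd²/4 = 330.1 mm².
σ = F/A = 53600/330.1 = 162.4 MPa.
n = 210/162.4 = 1.293.

n = 1.29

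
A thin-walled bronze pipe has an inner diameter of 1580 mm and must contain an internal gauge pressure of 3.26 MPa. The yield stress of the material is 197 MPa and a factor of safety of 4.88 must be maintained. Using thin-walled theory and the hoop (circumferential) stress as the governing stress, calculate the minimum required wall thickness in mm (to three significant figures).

t = 63.8 mm

σ_allow = 197/4.88 = 40.37 MPa.
Hoop stress σ_h = pD/(2t), so t = pD/(2σ_allow) = 3.26×1580/(2×40.37) = 63.80 mm.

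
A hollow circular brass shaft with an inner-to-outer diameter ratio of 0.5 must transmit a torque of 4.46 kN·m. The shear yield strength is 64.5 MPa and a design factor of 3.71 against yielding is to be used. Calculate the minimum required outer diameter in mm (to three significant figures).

τ_allow = 64.5/3.71 = 17.39 MPa.
For a hollow shaft τ = 16T/[πd_o³(1−k⁴)] with k = 0.5, so 1−k⁴ = 0.9375.
d_o³ = 16T/[π τ_allow (1−k⁴)] = 16×4460000/(π×17.39×0.9375) = 1.394×10^6 mm³.
d_o = 111.7 mm.

d_o = 112 mm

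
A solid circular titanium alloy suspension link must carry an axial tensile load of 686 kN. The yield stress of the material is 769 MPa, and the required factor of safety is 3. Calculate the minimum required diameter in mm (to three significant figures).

Allowable stress σ_allow = 769/3 = 256.3 MPa.
Required area A = F/σ_allow = 686000/256.3 = 2676 mm².
A = πd²/4 → d = √(4A/π) = 58.37 mm.

d = 58.4 mm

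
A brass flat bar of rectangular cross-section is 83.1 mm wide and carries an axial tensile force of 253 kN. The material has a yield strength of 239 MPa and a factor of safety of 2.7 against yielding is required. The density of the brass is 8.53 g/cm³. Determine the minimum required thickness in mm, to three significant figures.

σ_allow = 239/2.7 = 88.52 MPa.
Required area A = F/σ_allow = 253000/88.52 = 2858 mm².
t = A/w = 2858/83.1 = 34.39 mm.

t = 34.4 mm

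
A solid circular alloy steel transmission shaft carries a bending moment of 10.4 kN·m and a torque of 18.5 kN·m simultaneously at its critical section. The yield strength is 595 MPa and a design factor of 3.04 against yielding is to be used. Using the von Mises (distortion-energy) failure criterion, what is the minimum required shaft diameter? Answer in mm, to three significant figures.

d = 99.8 mm

σ_allow = σ_y/n = 595/3.04 = 195.7 MPa.
For a solid shaft σ_b = 32M/(πd³) and τ = 16T/(πd³), so the von Mises stress is σ' = (16/πd³)·√(4M²+3T²).
√(4M²+3T²) = √(4×(1.040×10^7)² + 3×(1.850×10^7)²) = 3.820×10^7 N·mm.
d³ = 16×3.820×10^7/(π×195.7) = 994100 mm³.
d = 99.80 mm.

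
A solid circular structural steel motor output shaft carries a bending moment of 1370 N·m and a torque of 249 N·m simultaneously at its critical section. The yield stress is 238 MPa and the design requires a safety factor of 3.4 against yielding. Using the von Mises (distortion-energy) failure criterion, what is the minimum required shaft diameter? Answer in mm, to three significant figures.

σ_allow = σ_y/n = 238/3.4 = 70.00 MPa.
For a solid shaft σ_b = 32M/(πd³) and τ = 16T/(πd³), so the von Mises stress is σ' = (16/πd³)·√(4M²+3T²).
√(4M²+3T²) = √(4×(1.370×10^6)² + 3×(249000)²) = 2.774×10^6 N·mm.
d³ = 16×2.774×10^6/(π×70.00) = 201800 mm³.
d = 58.66 mm.

d = 58.7 mm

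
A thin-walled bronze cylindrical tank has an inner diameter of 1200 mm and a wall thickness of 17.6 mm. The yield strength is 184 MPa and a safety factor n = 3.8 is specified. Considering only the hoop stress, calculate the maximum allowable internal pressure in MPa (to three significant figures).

σ_allow = 184/3.8 = 48.42 MPa.
σ_h = pD/(2t) → p_allow = 2σ_allow t/D = 2×48.42×17.6/1200 = 1.420 MPa.

p_allow = 1.42 MPa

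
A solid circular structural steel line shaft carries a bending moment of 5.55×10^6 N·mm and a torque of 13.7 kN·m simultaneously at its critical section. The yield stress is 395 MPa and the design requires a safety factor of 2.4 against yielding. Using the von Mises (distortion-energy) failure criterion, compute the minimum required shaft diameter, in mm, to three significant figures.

d = 93.2 mm

σ_allow = σ_y/n = 395/2.4 = 164.6 MPa.
For a solid shaft σ_b = 32M/(πd³) and τ = 16T/(πd³), so the von Mises stress is σ' = (16/πd³)·√(4M²+3T²).
√(4M²+3T²) = √(4×(5.550×10^6)² + 3×(1.370×10^7)²) = 2.620×10^7 N·mm.
d³ = 16×2.620×10^7/(π×164.6) = 810700 mm³.
d = 93.24 mm.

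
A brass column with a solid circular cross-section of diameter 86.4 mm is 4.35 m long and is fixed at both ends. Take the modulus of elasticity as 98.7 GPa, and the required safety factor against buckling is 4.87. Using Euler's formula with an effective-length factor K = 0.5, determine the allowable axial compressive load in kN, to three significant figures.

I = πd⁴/64 = π×86.4⁴/64 = 2.735×10^6 mm⁴.
Effective length L_e = KL = 0.5×4.35 m = 2175 mm.
Euler critical load P_cr = π²EI/L_e² = π²×98700×2.735×10^6/2175² = 563300 N.
P_allow = P_cr/n = 563300/4.87 = 115700 N.

P_allow = 116 kN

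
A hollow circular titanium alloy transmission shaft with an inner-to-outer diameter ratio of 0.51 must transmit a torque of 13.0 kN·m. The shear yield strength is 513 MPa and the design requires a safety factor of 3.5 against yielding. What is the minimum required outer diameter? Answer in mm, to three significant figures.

τ_allow = 513/3.5 = 146.6 MPa.
For a hollow shaft τ = 16T/[πd_o³(1−k⁴)] with k = 0.51, so 1−k⁴ = 0.9323.
d_o³ = 16T/[π τ_allow (1−k⁴)] = 16×1.3000×10^7/(π×146.6×0.9323) = 484500 mm³.
d_o = 78.54 mm.

d_o = 78.5 mm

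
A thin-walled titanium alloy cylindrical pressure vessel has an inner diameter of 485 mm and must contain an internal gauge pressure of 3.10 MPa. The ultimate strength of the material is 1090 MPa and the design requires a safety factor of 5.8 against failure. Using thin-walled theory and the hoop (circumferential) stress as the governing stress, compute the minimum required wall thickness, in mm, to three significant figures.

t = 4.00 mm

σ_allow = 1090/5.8 = 187.9 MPa.
Hoop stress σ_h = pD/(2t), so t = pD/(2σ_allow) = 3.10×485/(2×187.9) = 4.000 mm.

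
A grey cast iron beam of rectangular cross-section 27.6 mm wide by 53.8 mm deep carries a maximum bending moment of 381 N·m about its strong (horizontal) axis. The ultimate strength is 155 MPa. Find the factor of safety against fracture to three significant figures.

Section modulus S = bh²/6 = 27.6×53.8²/6 = 13310 mm³.
σ = M/S = 381000/13310 = 28.62 MPa.
n = 155/28.62 = 5.417.

n = 5.42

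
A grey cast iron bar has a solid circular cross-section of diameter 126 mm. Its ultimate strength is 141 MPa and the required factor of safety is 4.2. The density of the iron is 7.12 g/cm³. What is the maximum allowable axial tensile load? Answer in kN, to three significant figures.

σ_allow = 141/4.2 = 33.57 MPa.
A = πd²/4 = π×126²/4 = 12470 mm².
F_allow = σ_allow × A = 33.57×12470 = 418600 N.

F_allow = 419 kN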